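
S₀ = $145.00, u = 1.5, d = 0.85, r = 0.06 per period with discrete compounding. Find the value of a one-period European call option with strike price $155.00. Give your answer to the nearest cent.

Risk-neutral probability p = (1 + 0.06 − 0.85)/(1.5 − 0.85) = 0.2100/0.6500 = 0.3231
Terminal stock prices: S_u = 217.5, S_d = 123.2
Terminal payoffs (S − K): max(62.5, 0) = 62.5, max(-31.75, 0) = 0
Node 0 (S = 145): V_0 = 1/1.06·[0.3231·62.5000 + 0.6769·0.0000] = 19.0493

$19.05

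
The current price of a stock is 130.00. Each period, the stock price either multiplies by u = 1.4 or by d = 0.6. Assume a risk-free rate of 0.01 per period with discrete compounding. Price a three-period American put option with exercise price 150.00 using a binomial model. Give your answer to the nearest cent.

Risk-neutral probability p = (1 + 0.01 − 0.6)/(1.4 − 0.6) = 0.4100/0.8000 = 0.5125
Terminal stock prices: S_uuu = 356.7, S_uud = 152.9, S_udd = 65.52, S_ddd = 28.08
Terminal payoffs (K − S): max(-206.7, 0) = 0, max(-2.88, 0) = 0, max(84.48, 0) = 84.48, max(121.9, 0) = 121.9
Node uu (S = 254.8): continuation = 1/1.01·[0.5125·0.0000 + 0.4875·0.0000] = 0.0000; exercise value = 0.0000 ≤ continuation, so V_uu = 0.0000
Node ud (S = 109.2): continuation = 1/1.01·[0.5125·0.0000 + 0.4875·84.4800] = 40.7762; exercise value = 40.8000 > continuation, so V_ud = 40.8000 (exercise)
Node dd (S = 46.8): continuation = 1/1.01·[0.5125·84.4800 + 0.4875·121.9200] = 101.7149; exercise value = 103.2000 > continuation, so V_dd = 103.2000 (exercise)
Node u (S = 182): continuation = 1/1.01·[0.5125·0.0000 + 0.4875·40.8000] = 19.6931; exercise value = 0.0000 ≤ continuation, so V_u = 19.6931
Node d (S = 78): continuation = 1/1.01·[0.5125·40.8000 + 0.4875·103.2000] = 70.5149; exercise value = 72.0000 > continuation, so V_d = 72.0000 (exercise)
Node 0 (S = 130): continuation = 1/1.01·[0.5125·19.6931 + 0.4875·72.0000] = 44.7452; exercise value = 20.0000 ≤ continuation, so V_0 = 44.7452

44.75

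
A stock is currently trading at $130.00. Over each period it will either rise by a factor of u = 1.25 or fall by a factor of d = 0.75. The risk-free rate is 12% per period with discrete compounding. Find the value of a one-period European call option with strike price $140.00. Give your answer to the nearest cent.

$14.87

Risk-neutral probability p = (1 + 0.12 − 0.75)/(1.25 − 0.75) = 0.3700/0.5000 = 0.7400
Terminal stock prices: S_u = 162.5, S_d = 97.5
Terminal payoffs (S − K): max(22.5, 0) = 22.5, max(-42.5, 0) = 0
Node 0 (S = 130): V_0 = 1/1.12·[0.7400·22.5000 + 0.2600·0.0000] = 14.8661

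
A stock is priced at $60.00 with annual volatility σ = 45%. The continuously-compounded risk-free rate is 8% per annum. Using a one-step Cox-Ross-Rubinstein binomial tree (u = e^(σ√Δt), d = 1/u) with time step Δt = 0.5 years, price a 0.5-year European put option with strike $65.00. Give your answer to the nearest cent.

CRR parameters: u = e^(σ√Δt) = e^(0.45·√0.5) = 1.3746, d = 1/u = 0.7275
Per-period rate: rΔt = 0.08·0.5 = 0.04, so R = e^0.04 = 1.0408
Risk-neutral probability p = (e^0.04 − 0.7275)/(1.3746 − 0.7275) = 0.3134/0.6472 = 0.4842
Terminal stock prices: S_u = 82.48, S_d = 43.65
Terminal payoffs (K − S): max(-17.48, 0) = 0, max(21.35, 0) = 21.35
Node 0 (S = 60): V_0 = e^(−0.04)·[0.4842·0.0000 + 0.5158·21.3525] = 10.5823

$10.58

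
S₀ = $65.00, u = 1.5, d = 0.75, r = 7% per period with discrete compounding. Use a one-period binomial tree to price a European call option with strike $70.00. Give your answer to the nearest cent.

$10.97

Risk-neutral probability p = (1 + 0.07 − 0.75)/(1.5 − 0.75) = 0.3200/0.7500 = 0.4267
Terminal stock prices: S_u = 97.5, S_d = 48.75
Terminal payoffs (S − K): max(27.5, 0) = 27.5, max(-21.25, 0) = 0
Node 0 (S = 65): V_0 = 1/1.07·[0.4267·27.5000 + 0.5733·0.0000] = 10.9657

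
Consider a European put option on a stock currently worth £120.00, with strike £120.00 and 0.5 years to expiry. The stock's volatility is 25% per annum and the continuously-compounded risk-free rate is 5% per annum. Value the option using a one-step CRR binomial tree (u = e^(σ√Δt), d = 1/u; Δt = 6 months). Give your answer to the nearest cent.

£8.97

CRR parameters: u = e^(σ√Δt) = e^(0.25·√0.5) = 1.1934, d = 1/u = 0.8380
Per-period rate: rΔt = 0.05·0.5 = 0.025, so R = e^0.025 = 1.0253
Risk-neutral probability p = (e^0.025 − 0.8380)/(1.1934 − 0.8380) = 0.1873/0.3554 = 0.5272
Terminal stock prices: S_u = 143.2, S_d = 100.6
Terminal payoffs (K − S): max(-23.2, 0) = 0, max(19.44, 0) = 19.44
Node 0 (S = 120): V_0 = e^(−0.025)·[0.5272·0.0000 + 0.4728·19.4440] = 8.9671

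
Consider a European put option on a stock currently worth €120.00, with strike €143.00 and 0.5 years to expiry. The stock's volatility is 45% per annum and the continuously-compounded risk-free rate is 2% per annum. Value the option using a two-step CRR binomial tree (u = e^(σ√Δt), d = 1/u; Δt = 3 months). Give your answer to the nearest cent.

€30.84

CRR parameters: u = e^(σ√Δt) = e^(0.45·√0.25) = 1.2523, d = 1/u = 0.7985
Per-period rate: rΔt = 0.02·0.25 = 0.005, so R = e^0.005 = 1.0050
Risk-neutral probability p = (e^0.005 − 0.7985)/(1.2523 − 0.7985) = 0.2065/0.4538 = 0.4550
Terminal stock prices: S_uu = 188.2, S_ud = 120, S_dd = 76.52
Terminal payoffs (K − S): max(-45.2, 0) = 0, max(23, 0) = 23, max(66.48, 0) = 66.48
Node u (S = 150.3): V_u = e^(−0.005)·[0.4550·0.0000 + 0.5450·23.0000] = 12.4718
Node d (S = 95.82): V_d = e^(−0.005)·[0.4550·23.0000 + 0.5450·66.4846] = 46.4648
Node 0 (S = 120): V_0 = e^(−0.005)·[0.4550·12.4718 + 0.5450·46.4648] = 30.8423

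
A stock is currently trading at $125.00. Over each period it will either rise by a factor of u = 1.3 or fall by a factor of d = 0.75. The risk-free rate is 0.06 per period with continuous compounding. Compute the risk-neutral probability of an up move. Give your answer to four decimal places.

Risk-neutral probability p = (e^0.06 − 0.75)/(1.3 − 0.75) = 0.3118/0.5500 = 0.5670

p = 0.5670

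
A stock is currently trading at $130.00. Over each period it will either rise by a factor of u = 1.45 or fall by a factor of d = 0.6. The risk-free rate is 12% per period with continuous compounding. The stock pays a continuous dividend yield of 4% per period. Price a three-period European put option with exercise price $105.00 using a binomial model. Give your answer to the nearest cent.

Per-period risk-free factor R = e^0.12 = 1.1275; dividend-adjusted growth = e^(0.12−0.04) = 1.0833.
Risk-neutral probability p = (1.0833 − 0.6)/(1.45 − 0.6) = 0.4833/0.8500 = 0.5686
Terminal stock prices: S_uuu = 396.3, S_uud = 164, S_udd = 67.86, S_ddd = 28.08
Terminal payoffs (K − S): max(-291.3, 0) = 0, max(-58.99, 0) = 0, max(37.14, 0) = 37.14, max(76.92, 0) = 76.92
Node uu (S = 273.3): V_uu = e^(−0.12)·[0.5686·0.0000 + 0.4314·0.0000] = 0.0000
Node ud (S = 113.1): V_ud = e^(−0.12)·[0.5686·0.0000 + 0.4314·37.1400] = 14.2113
Node dd (S = 46.8): V_dd = e^(−0.12)·[0.5686·37.1400 + 0.4314·76.9200] = 48.1617
Node u (S = 188.5): V_u = e^(−0.12)·[0.5686·0.0000 + 0.4314·14.2113] = 5.4378
Node d (S = 78): V_d = e^(−0.12)·[0.5686·14.2113 + 0.4314·48.1617] = 25.5951
Node 0 (S = 130): V_0 = e^(−0.12)·[0.5686·5.4378 + 0.4314·25.5951] = 12.5359

$12.54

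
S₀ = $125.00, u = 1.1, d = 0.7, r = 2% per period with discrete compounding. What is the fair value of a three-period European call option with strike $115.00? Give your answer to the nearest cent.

$24.79

Risk-neutral probability p = (1 + 0.02 − 0.7)/(1.1 − 0.7) = 0.3200/0.4000 = 0.8000
Terminal stock prices: S_uuu = 166.4, S_uud = 105.9, S_udd = 67.37, S_ddd = 42.87
Terminal payoffs (S − K): max(51.38, 0) = 51.38, max(-9.125, 0) = 0, max(-47.63, 0) = 0, max(-72.12, 0) = 0
Node uu (S = 151.3): V_uu = 1/1.02·[0.8000·51.3750 + 0.2000·0.0000] = 40.2941
Node ud (S = 96.25): V_ud = 1/1.02·[0.8000·0.0000 + 0.2000·0.0000] = 0.0000
Node dd (S = 61.25): V_dd = 1/1.02·[0.8000·0.0000 + 0.2000·0.0000] = 0.0000
Node u (S = 137.5): V_u = 1/1.02·[0.8000·40.2941 + 0.2000·0.0000] = 31.6032
Node d (S = 87.5): V_d = 1/1.02·[0.8000·0.0000 + 0.2000·0.0000] = 0.0000
Node 0 (S = 125): V_0 = 1/1.02·[0.8000·31.6032 + 0.2000·0.0000] = 24.7868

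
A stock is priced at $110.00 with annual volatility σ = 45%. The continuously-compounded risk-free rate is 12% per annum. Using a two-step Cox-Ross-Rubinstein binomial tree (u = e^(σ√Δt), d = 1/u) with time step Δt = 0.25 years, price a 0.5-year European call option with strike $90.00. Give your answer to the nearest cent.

CRR parameters: u = e^(σ√Δt) = e^(0.45·√0.25) = 1.2523, d = 1/u = 0.7985
Per-period rate: rΔt = 0.12·0.25 = 0.03, so R = e^0.03 = 1.0305
Risk-neutral probability p = (e^0.03 − 0.7985)/(1.2523 − 0.7985) = 0.2319/0.4538 = 0.5111
Terminal stock prices: S_uu = 172.5, S_ud = 110, S_dd = 70.14
Terminal payoffs (S − K): max(82.51, 0) = 82.51, max(20, 0) = 20, max(-19.86, 0) = 0
Node u (S = 137.8): V_u = e^(−0.03)·[0.5111·82.5143 + 0.4889·20.0000] = 50.4154
Node d (S = 87.84): V_d = e^(−0.03)·[0.5111·20.0000 + 0.4889·0.0000] = 9.9198
Node 0 (S = 110): V_0 = e^(−0.03)·[0.5111·50.4154 + 0.4889·9.9198] = 29.7120

$29.71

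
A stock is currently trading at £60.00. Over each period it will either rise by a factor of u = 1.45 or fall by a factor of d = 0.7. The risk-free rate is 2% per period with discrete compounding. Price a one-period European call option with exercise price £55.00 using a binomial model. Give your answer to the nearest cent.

Risk-neutral probability p = (1 + 0.02 − 0.7)/(1.45 − 0.7) = 0.3200/0.7500 = 0.4267
Terminal stock prices: S_u = 87, S_d = 42
Terminal payoffs (S − K): max(32, 0) = 32, max(-13, 0) = 0
Node 0 (S = 60): V_0 = 1/1.02·[0.4267·32.0000 + 0.5733·0.0000] = 13.3856

£13.39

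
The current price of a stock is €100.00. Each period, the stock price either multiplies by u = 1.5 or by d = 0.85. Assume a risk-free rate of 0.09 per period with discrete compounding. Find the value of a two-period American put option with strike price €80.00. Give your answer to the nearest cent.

€2.60

Risk-neutral probability p = (1 + 0.09 − 0.85)/(1.5 − 0.85) = 0.2400/0.6500 = 0.3692
Terminal stock prices: S_uu = 225, S_ud = 127.5, S_dd = 72.25
Terminal payoffs (K − S): max(-145, 0) = 0, max(-47.5, 0) = 0, max(7.75, 0) = 7.75
Node u (S = 150): continuation = 1/1.09·[0.3692·0.0000 + 0.6308·0.0000] = 0.0000; exercise value = 0.0000 ≤ continuation, so V_u = 0.0000
Node d (S = 85): continuation = 1/1.09·[0.3692·0.0000 + 0.6308·7.7500] = 4.4848; exercise value = 0.0000 ≤ continuation, so V_d = 4.4848
Node 0 (S = 100): continuation = 1/1.09·[0.3692·0.0000 + 0.6308·4.4848] = 2.5953; exercise value = 0.0000 ≤ continuation, so V_0 = 2.5953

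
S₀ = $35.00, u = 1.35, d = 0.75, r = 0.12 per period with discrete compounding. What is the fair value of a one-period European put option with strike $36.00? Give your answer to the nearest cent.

$3.34

Risk-neutral probability p = (1 + 0.12 − 0.75)/(1.35 − 0.75) = 0.3700/0.6000 = 0.6167
Terminal stock prices: S_u = 47.25, S_d = 26.25
Terminal payoffs (K − S): max(-11.25, 0) = 0, max(9.75, 0) = 9.75
Node 0 (S = 35): V_0 = 1/1.12·[0.6167·0.0000 + 0.3833·9.7500] = 3.3371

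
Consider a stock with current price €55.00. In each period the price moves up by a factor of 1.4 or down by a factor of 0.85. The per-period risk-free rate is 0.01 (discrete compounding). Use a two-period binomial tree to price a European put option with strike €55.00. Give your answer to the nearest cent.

Risk-neutral probability p = (1 + 0.01 − 0.85)/(1.4 − 0.85) = 0.1600/0.5500 = 0.2909
Terminal stock prices: S_uu = 107.8, S_ud = 65.45, S_dd = 39.74
Terminal payoffs (K − S): max(-52.8, 0) = 0, max(-10.45, 0) = 0, max(15.26, 0) = 15.26
Node u (S = 77): V_u = 1/1.01·[0.2909·0.0000 + 0.7091·0.0000] = 0.0000
Node d (S = 46.75): V_d = 1/1.01·[0.2909·0.0000 + 0.7091·15.2625] = 10.7153
Node 0 (S = 55): V_0 = 1/1.01·[0.2909·0.0000 + 0.7091·10.7153] = 7.5229

€7.52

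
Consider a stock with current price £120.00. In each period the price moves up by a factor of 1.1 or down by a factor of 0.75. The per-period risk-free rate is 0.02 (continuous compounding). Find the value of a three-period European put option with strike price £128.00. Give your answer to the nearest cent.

£14.29

Risk-neutral probability p = (e^0.02 − 0.75)/(1.1 − 0.75) = 0.2702/0.3500 = 0.7720
Terminal stock prices: S_uuu = 159.7, S_uud = 108.9, S_udd = 74.25, S_ddd = 50.62
Terminal payoffs (K − S): max(-31.72, 0) = 0, max(19.1, 0) = 19.1, max(53.75, 0) = 53.75, max(77.38, 0) = 77.38
Node uu (S = 145.2): V_uu = e^(−0.02)·[0.7720·0.0000 + 0.2280·19.1000] = 4.2685
Node ud (S = 99): V_ud = e^(−0.02)·[0.7720·19.1000 + 0.2280·53.7500] = 26.4654
Node dd (S = 67.5): V_dd = e^(−0.02)·[0.7720·53.7500 + 0.2280·77.3750] = 57.9654
Node u (S = 132): V_u = e^(−0.02)·[0.7720·4.2685 + 0.2280·26.4654] = 9.1446
Node d (S = 90): V_d = e^(−0.02)·[0.7720·26.4654 + 0.2280·57.9654] = 32.9810
Node 0 (S = 120): V_0 = e^(−0.02)·[0.7720·9.1446 + 0.2280·32.9810] = 14.2905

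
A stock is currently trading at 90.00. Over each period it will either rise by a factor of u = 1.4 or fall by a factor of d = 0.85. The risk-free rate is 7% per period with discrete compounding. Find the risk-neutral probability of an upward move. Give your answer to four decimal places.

Risk-neutral probability p = (1 + 0.07 − 0.85)/(1.4 − 0.85) = 0.2200/0.5500 = 0.4000

p = 0.4000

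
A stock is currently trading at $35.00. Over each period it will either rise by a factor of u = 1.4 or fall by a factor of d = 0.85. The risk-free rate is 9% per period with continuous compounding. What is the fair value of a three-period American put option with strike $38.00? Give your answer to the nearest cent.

Risk-neutral probability p = (e^0.09 − 0.85)/(1.4 − 0.85) = 0.2442/0.5500 = 0.4440
Terminal stock prices: S_uuu = 96.04, S_uud = 58.31, S_udd = 35.4, S_ddd = 21.49
Terminal payoffs (K − S): max(-58.04, 0) = 0, max(-20.31, 0) = 0, max(2.598, 0) = 2.598, max(16.51, 0) = 16.51
Node uu (S = 68.6): continuation = e^(−0.09)·[0.4440·0.0000 + 0.5560·0.0000] = 0.0000; exercise value = 0.0000 ≤ continuation, so V_uu = 0.0000
Node ud (S = 41.65): continuation = e^(−0.09)·[0.4440·0.0000 + 0.5560·2.5975] = 1.3200; exercise value = 0.0000 ≤ continuation, so V_ud = 1.3200
Node dd (S = 25.29): continuation = e^(−0.09)·[0.4440·2.5975 + 0.5560·16.5056] = 9.4419; exercise value = 12.7125 > continuation, so V_dd = 12.7125 (exercise)
Node u (S = 49): continuation = e^(−0.09)·[0.4440·0.0000 + 0.5560·1.3200] = 0.6708; exercise value = 0.0000 ≤ continuation, so V_u = 0.6708
Node d (S = 29.75): continuation = e^(−0.09)·[0.4440·1.3200 + 0.5560·12.7125] = 6.9959; exercise value = 8.2500 > continuation, so V_d = 8.2500 (exercise)
Node 0 (S = 35): continuation = e^(−0.09)·[0.4440·0.6708 + 0.5560·8.2500] = 4.4647; exercise value = 3.0000 ≤ continuation, so V_0 = 4.4647

$4.46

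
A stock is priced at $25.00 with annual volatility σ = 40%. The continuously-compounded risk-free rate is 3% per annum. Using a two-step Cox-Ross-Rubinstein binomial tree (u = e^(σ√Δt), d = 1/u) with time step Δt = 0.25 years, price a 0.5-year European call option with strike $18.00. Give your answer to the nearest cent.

CRR parameters: u = e^(σ√Δt) = e^(0.4·√0.25) = 1.2214, d = 1/u = 0.8187
Per-period rate: rΔt = 0.03·0.25 = 0.0075, so R = e^0.0075 = 1.0075
Risk-neutral probability p = (e^0.0075 − 0.8187)/(1.2214 − 0.8187) = 0.1888/0.4027 = 0.4689
Terminal stock prices: S_uu = 37.3, S_ud = 25, S_dd = 16.76
Terminal payoffs (S − K): max(19.3, 0) = 19.3, max(7, 0) = 7, max(-1.242, 0) = 0
Node u (S = 30.54): V_u = e^(−0.0075)·[0.4689·19.2956 + 0.5311·7.0000] = 12.6696
Node d (S = 20.47): V_d = e^(−0.0075)·[0.4689·7.0000 + 0.5311·0.0000] = 3.2575
Node 0 (S = 25): V_0 = e^(−0.0075)·[0.4689·12.6696 + 0.5311·3.2575] = 7.6131

$7.61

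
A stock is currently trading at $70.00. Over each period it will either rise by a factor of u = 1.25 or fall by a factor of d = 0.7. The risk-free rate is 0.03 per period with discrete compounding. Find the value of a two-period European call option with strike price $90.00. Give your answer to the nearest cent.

Risk-neutral probability p = (1 + 0.03 − 0.7)/(1.25 − 0.7) = 0.3300/0.5500 = 0.6000
Terminal stock prices: S_uu = 109.4, S_ud = 61.25, S_dd = 34.3
Terminal payoffs (S − K): max(19.38, 0) = 19.38, max(-28.75, 0) = 0, max(-55.7, 0) = 0
Node u (S = 87.5): V_u = 1/1.03·[0.6000·19.3750 + 0.4000·0.0000] = 11.2864
Node d (S = 49): V_d = 1/1.03·[0.6000·0.0000 + 0.4000·0.0000] = 0.0000
Node 0 (S = 70): V_0 = 1/1.03·[0.6000·11.2864 + 0.4000·0.0000] = 6.5746

$6.57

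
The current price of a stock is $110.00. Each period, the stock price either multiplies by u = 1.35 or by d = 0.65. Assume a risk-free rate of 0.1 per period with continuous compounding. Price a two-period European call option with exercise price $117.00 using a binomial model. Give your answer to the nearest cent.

Risk-neutral probability p = (e^0.1 − 0.65)/(1.35 − 0.65) = 0.4552/0.7000 = 0.6502
Terminal stock prices: S_uu = 200.5, S_ud = 96.53, S_dd = 46.48
Terminal payoffs (S − K): max(83.48, 0) = 83.48, max(-20.47, 0) = 0, max(-70.53, 0) = 0
Node u (S = 148.5): V_u = e^(−0.1)·[0.6502·83.4750 + 0.3498·0.0000] = 49.1138
Node d (S = 71.5): V_d = e^(−0.1)·[0.6502·0.0000 + 0.3498·0.0000] = 0.0000
Node 0 (S = 110): V_0 = e^(−0.1)·[0.6502·49.1138 + 0.3498·0.0000] = 28.8968

$28.90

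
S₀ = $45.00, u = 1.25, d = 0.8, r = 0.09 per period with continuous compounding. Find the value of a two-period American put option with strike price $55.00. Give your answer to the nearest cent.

Risk-neutral probability p = (e^0.09 − 0.8)/(1.25 − 0.8) = 0.2942/0.4500 = 0.6537
Terminal stock prices: S_uu = 70.31, S_ud = 45, S_dd = 28.8
Terminal payoffs (K − S): max(-15.31, 0) = 0, max(10, 0) = 10, max(26.2, 0) = 26.2
Node u (S = 56.25): continuation = e^(−0.09)·[0.6537·0.0000 + 0.3463·10.0000] = 3.1648; exercise value = 0.0000 ≤ continuation, so V_u = 3.1648
Node d (S = 36): continuation = e^(−0.09)·[0.6537·10.0000 + 0.3463·26.2000] = 14.2662; exercise value = 19.0000 > continuation, so V_d = 19.0000 (exercise)
Node 0 (S = 45): continuation = e^(−0.09)·[0.6537·3.1648 + 0.3463·19.0000] = 7.9038; exercise value = 10.0000 > continuation, so V_0 = 10.0000 (exercise)

$10.00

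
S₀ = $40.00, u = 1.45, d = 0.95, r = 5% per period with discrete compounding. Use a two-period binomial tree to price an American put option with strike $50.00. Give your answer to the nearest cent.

$10.00

Risk-neutral probability p = (1 + 0.05 − 0.95)/(1.45 − 0.95) = 0.1000/0.5000 = 0.2000
Terminal stock prices: S_uu = 84.1, S_ud = 55.1, S_dd = 36.1
Terminal payoffs (K − S): max(-34.1, 0) = 0, max(-5.1, 0) = 0, max(13.9, 0) = 13.9
Node u (S = 58): continuation = 1/1.05·[0.2000·0.0000 + 0.8000·0.0000] = 0.0000; exercise value = 0.0000 ≤ continuation, so V_u = 0.0000
Node d (S = 38): continuation = 1/1.05·[0.2000·0.0000 + 0.8000·13.9000] = 10.5905; exercise value = 12.0000 > continuation, so V_d = 12.0000 (exercise)
Node 0 (S = 40): continuation = 1/1.05·[0.2000·0.0000 + 0.8000·12.0000] = 9.1429; exercise value = 10.0000 > continuation, so V_0 = 10.0000 (exercise)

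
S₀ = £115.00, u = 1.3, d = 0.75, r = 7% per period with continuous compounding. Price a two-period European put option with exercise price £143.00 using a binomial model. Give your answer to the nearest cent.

Risk-neutral probability p = (e^0.07 − 0.75)/(1.3 − 0.75) = 0.3225/0.5500 = 0.5864
Terminal stock prices: S_uu = 194.4, S_ud = 112.1, S_dd = 64.69
Terminal payoffs (K − S): max(-51.35, 0) = 0, max(30.88, 0) = 30.88, max(78.31, 0) = 78.31
Node u (S = 149.5): V_u = e^(−0.07)·[0.5864·0.0000 + 0.4136·30.8750] = 11.9072
Node d (S = 86.25): V_d = e^(−0.07)·[0.5864·30.8750 + 0.4136·78.3125] = 47.0823
Node 0 (S = 115): V_0 = e^(−0.07)·[0.5864·11.9072 + 0.4136·47.0823] = 24.6678

£24.67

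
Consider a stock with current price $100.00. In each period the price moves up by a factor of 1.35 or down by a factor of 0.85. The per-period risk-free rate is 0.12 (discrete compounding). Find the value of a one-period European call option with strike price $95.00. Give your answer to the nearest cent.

Risk-neutral probability p = (1 + 0.12 − 0.85)/(1.35 − 0.85) = 0.2700/0.5000 = 0.5400
Terminal stock prices: S_u = 135, S_d = 85
Terminal payoffs (S − K): max(40, 0) = 40, max(-10, 0) = 0
Node 0 (S = 100): V_0 = 1/1.12·[0.5400·40.0000 + 0.4600·0.0000] = 19.2857

$19.29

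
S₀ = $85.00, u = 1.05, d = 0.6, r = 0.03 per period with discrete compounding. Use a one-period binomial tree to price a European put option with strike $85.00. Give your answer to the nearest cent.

Risk-neutral probability p = (1 + 0.03 − 0.6)/(1.05 − 0.6) = 0.4300/0.4500 = 0.9556
Terminal stock prices: S_u = 89.25, S_d = 51
Terminal payoffs (K − S): max(-4.25, 0) = 0, max(34, 0) = 34
Node 0 (S = 85): V_0 = 1/1.03·[0.9556·0.0000 + 0.0444·34.0000] = 1.4671

$1.47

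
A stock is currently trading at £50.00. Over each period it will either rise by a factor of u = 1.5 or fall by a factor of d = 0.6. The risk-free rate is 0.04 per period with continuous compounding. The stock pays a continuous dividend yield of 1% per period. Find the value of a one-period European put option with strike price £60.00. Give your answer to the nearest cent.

£15.04

Per-period risk-free factor R = e^0.04 = 1.0408; dividend-adjusted growth = e^(0.04−0.01) = 1.0305.
Risk-neutral probability p = (1.0305 − 0.6)/(1.5 − 0.6) = 0.4305/0.9000 = 0.4783
Terminal stock prices: S_u = 75, S_d = 30
Terminal payoffs (K − S): max(-15, 0) = 0, max(30, 0) = 30
Node 0 (S = 50): V_0 = e^(−0.04)·[0.4783·0.0000 + 0.5217·30.0000] = 15.0378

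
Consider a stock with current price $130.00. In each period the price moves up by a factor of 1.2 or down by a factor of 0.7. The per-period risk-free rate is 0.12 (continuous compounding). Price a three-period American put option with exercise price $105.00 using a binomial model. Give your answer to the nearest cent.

$2.16

Risk-neutral probability p = (e^0.12 − 0.7)/(1.2 − 0.7) = 0.4275/0.5000 = 0.8550
Terminal stock prices: S_uuu = 224.6, S_uud = 131, S_udd = 76.44, S_ddd = 44.59
Terminal payoffs (K − S): max(-119.6, 0) = 0, max(-26.04, 0) = 0, max(28.56, 0) = 28.56, max(60.41, 0) = 60.41
Node uu (S = 187.2): continuation = e^(−0.12)·[0.8550·0.0000 + 0.1450·0.0000] = 0.0000; exercise value = 0.0000 ≤ continuation, so V_uu = 0.0000
Node ud (S = 109.2): continuation = e^(−0.12)·[0.8550·0.0000 + 0.1450·28.5600] = 3.6731; exercise value = 0.0000 ≤ continuation, so V_ud = 3.6731
Node dd (S = 63.7): continuation = e^(−0.12)·[0.8550·28.5600 + 0.1450·60.4100] = 29.4266; exercise value = 41.3000 > continuation, so V_dd = 41.3000 (exercise)
Node u (S = 156): continuation = e^(−0.12)·[0.8550·0.0000 + 0.1450·3.6731] = 0.4724; exercise value = 0.0000 ≤ continuation, so V_u = 0.4724
Node d (S = 91): continuation = e^(−0.12)·[0.8550·3.6731 + 0.1450·41.3000] = 8.0969; exercise value = 14.0000 > continuation, so V_d = 14.0000 (exercise)
Node 0 (S = 130): continuation = e^(−0.12)·[0.8550·0.4724 + 0.1450·14.0000] = 2.1587; exercise value = 0.0000 ≤ continuation, so V_0 = 2.1587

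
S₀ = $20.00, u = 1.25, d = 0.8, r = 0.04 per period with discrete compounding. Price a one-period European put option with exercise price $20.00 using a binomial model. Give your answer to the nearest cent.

Risk-neutral probability p = (1 + 0.04 − 0.8)/(1.25 − 0.8) = 0.2400/0.4500 = 0.5333
Terminal stock prices: S_u = 25, S_d = 16
Terminal payoffs (K − S): max(-5, 0) = 0, max(4, 0) = 4
Node 0 (S = 20): V_0 = 1/1.04·[0.5333·0.0000 + 0.4667·4.0000] = 1.7949

$1.79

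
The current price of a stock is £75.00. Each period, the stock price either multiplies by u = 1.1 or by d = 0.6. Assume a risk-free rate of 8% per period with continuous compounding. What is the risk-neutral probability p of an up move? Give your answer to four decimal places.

p = 0.9666

Risk-neutral probability p = (e^0.08 − 0.6)/(1.1 − 0.6) = 0.4833/0.5000 = 0.9666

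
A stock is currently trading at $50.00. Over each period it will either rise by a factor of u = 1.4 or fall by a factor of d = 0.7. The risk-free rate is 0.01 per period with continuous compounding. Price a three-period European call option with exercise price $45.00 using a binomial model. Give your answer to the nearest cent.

Risk-neutral probability p = (e^0.01 − 0.7)/(1.4 − 0.7) = 0.3101/0.7000 = 0.4429
Terminal stock prices: S_uuu = 137.2, S_uud = 68.6, S_udd = 34.3, S_ddd = 17.15
Terminal payoffs (S − K): max(92.2, 0) = 92.2, max(23.6, 0) = 23.6, max(-10.7, 0) = 0, max(-27.85, 0) = 0
Node uu (S = 98): V_uu = e^(−0.01)·[0.4429·92.2000 + 0.5571·23.6000] = 53.4478
Node ud (S = 49): V_ud = e^(−0.01)·[0.4429·23.6000 + 0.5571·0.0000] = 10.3491
Node dd (S = 24.5): V_dd = e^(−0.01)·[0.4429·0.0000 + 0.5571·0.0000] = 0.0000
Node u (S = 70): V_u = e^(−0.01)·[0.4429·53.4478 + 0.5571·10.3491] = 29.1458
Node d (S = 35): V_d = e^(−0.01)·[0.4429·10.3491 + 0.5571·0.0000] = 4.5383
Node 0 (S = 50): V_0 = e^(−0.01)·[0.4429·29.1458 + 0.5571·4.5383] = 15.2841

$15.28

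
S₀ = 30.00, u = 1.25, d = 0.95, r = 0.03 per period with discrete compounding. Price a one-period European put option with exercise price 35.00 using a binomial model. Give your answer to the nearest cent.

Risk-neutral probability p = (1 + 0.03 − 0.95)/(1.25 − 0.95) = 0.0800/0.3000 = 0.2667
Terminal stock prices: S_u = 37.5, S_d = 28.5
Terminal payoffs (K − S): max(-2.5, 0) = 0, max(6.5, 0) = 6.5
Node 0 (S = 30): V_0 = 1/1.03·[0.2667·0.0000 + 0.7333·6.5000] = 4.6278

4.63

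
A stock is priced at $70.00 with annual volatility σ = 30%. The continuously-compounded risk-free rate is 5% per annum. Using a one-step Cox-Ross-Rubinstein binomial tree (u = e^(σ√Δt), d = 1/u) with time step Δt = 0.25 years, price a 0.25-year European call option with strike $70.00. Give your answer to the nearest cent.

CRR parameters: u = e^(σ√Δt) = e^(0.3·√0.25) = 1.1618, d = 1/u = 0.8607
Per-period rate: rΔt = 0.05·0.25 = 0.0125, so R = e^0.0125 = 1.0126
Risk-neutral probability p = (e^0.0125 − 0.8607)/(1.1618 − 0.8607) = 0.1519/0.3011 = 0.5043
Terminal stock prices: S_u = 81.33, S_d = 60.25
Terminal payoffs (S − K): max(11.33, 0) = 11.33, max(-9.75, 0) = 0
Node 0 (S = 70): V_0 = e^(−0.0125)·[0.5043·11.3284 + 0.4957·0.0000] = 5.6424

$5.64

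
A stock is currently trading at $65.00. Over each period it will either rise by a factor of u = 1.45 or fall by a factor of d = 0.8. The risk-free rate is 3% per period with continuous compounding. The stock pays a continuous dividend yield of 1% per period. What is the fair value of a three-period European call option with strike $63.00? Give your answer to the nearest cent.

Per-period risk-free factor R = e^0.03 = 1.0305; dividend-adjusted growth = e^(0.03−0.01) = 1.0202.
Risk-neutral probability p = (1.0202 − 0.8)/(1.45 − 0.8) = 0.2202/0.6500 = 0.3388
Terminal stock prices: S_uuu = 198.2, S_uud = 109.3, S_udd = 60.32, S_ddd = 33.28
Terminal payoffs (S − K): max(135.2, 0) = 135.2, max(46.33, 0) = 46.33, max(-2.68, 0) = 0, max(-29.72, 0) = 0
Node uu (S = 136.7): V_uu = e^(−0.03)·[0.3388·135.1606 + 0.6612·46.3300] = 74.1646
Node ud (S = 75.4): V_ud = e^(−0.03)·[0.3388·46.3300 + 0.6612·0.0000] = 15.2314
Node dd (S = 41.6): V_dd = e^(−0.03)·[0.3388·0.0000 + 0.6612·0.0000] = 0.0000
Node u (S = 94.25): V_u = e^(−0.03)·[0.3388·74.1646 + 0.6612·15.2314] = 34.1561
Node d (S = 52): V_d = e^(−0.03)·[0.3388·15.2314 + 0.6612·0.0000] = 5.0075
Node 0 (S = 65): V_0 = e^(−0.03)·[0.3388·34.1561 + 0.6612·5.0075] = 14.4423

$14.44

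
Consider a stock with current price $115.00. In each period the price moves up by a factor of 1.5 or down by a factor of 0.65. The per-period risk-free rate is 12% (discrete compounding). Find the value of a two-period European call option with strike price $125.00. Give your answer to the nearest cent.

Risk-neutral probability p = (1 + 0.12 − 0.65)/(1.5 − 0.65) = 0.4700/0.8500 = 0.5529
Terminal stock prices: S_uu = 258.8, S_ud = 112.1, S_dd = 48.59
Terminal payoffs (S − K): max(133.8, 0) = 133.8, max(-12.88, 0) = 0, max(-76.41, 0) = 0
Node u (S = 172.5): V_u = 1/1.12·[0.5529·133.7500 + 0.4471·0.0000] = 66.0320
Node d (S = 74.75): V_d = 1/1.12·[0.5529·0.0000 + 0.4471·0.0000] = 0.0000
Node 0 (S = 115): V_0 = 1/1.12·[0.5529·66.0320 + 0.4471·0.0000] = 32.5999

$32.60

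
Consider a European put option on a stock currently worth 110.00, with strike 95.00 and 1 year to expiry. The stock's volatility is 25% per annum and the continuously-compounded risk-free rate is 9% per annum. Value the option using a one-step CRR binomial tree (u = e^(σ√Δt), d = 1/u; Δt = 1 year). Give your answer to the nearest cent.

3.20

CRR parameters: u = e^(σ√Δt) = e^(0.25·√1) = 1.2840, d = 1/u = 0.7788
Per-period rate: rΔt = 0.09·1 = 0.09, so R = e^0.09 = 1.0942
Risk-neutral probability p = (e^0.09 − 0.7788)/(1.2840 − 0.7788) = 0.3154/0.5052 = 0.6242
Terminal stock prices: S_u = 141.2, S_d = 85.67
Terminal payoffs (K − S): max(-46.24, 0) = 0, max(9.332, 0) = 9.332
Node 0 (S = 110): V_0 = e^(−0.09)·[0.6242·0.0000 + 0.3758·9.3319] = 3.2049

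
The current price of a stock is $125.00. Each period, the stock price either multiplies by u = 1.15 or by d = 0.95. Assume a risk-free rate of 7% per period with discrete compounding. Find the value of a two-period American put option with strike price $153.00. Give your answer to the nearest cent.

Risk-neutral probability p = (1 + 0.07 − 0.95)/(1.15 − 0.95) = 0.1200/0.2000 = 0.6000
Terminal stock prices: S_uu = 165.3, S_ud = 136.6, S_dd = 112.8
Terminal payoffs (K − S): max(-12.31, 0) = 0, max(16.44, 0) = 16.44, max(40.19, 0) = 40.19
Node u (S = 143.8): continuation = 1/1.07·[0.6000·0.0000 + 0.4000·16.4375] = 6.1449; exercise value = 9.2500 > continuation, so V_u = 9.2500 (exercise)
Node d (S = 118.8): continuation = 1/1.07·[0.6000·16.4375 + 0.4000·40.1875] = 24.2407; exercise value = 34.2500 > continuation, so V_d = 34.2500 (exercise)
Node 0 (S = 125): continuation = 1/1.07·[0.6000·9.2500 + 0.4000·34.2500] = 17.9907; exercise value = 28.0000 > continuation, so V_0 = 28.0000 (exercise)

$28.00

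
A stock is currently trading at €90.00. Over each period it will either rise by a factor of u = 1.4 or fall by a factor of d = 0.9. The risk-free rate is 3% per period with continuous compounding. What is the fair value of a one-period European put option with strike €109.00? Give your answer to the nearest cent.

Risk-neutral probability p = (e^0.03 − 0.9)/(1.4 − 0.9) = 0.1305/0.5000 = 0.2609
Terminal stock prices: S_u = 126, S_d = 81
Terminal payoffs (K − S): max(-17, 0) = 0, max(28, 0) = 28
Node 0 (S = 90): V_0 = e^(−0.03)·[0.2609·0.0000 + 0.7391·28.0000] = 20.0829

€20.08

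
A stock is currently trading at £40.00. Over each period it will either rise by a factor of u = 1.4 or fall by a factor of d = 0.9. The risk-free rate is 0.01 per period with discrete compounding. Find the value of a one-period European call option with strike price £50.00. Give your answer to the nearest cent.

£1.31

Risk-neutral probability p = (1 + 0.01 − 0.9)/(1.4 − 0.9) = 0.1100/0.5000 = 0.2200
Terminal stock prices: S_u = 56, S_d = 36
Terminal payoffs (S − K): max(6, 0) = 6, max(-14, 0) = 0
Node 0 (S = 40): V_0 = 1/1.01·[0.2200·6.0000 + 0.7800·0.0000] = 1.3069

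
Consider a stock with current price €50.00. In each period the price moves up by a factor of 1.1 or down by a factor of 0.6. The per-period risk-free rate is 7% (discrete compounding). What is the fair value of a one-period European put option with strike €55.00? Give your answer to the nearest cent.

€1.40

Risk-neutral probability p = (1 + 0.07 − 0.6)/(1.1 − 0.6) = 0.4700/0.5000 = 0.9400
Terminal stock prices: S_u = 55, S_d = 30
Terminal payoffs (K − S): max(0, 0) = 0, max(25, 0) = 25
Node 0 (S = 50): V_0 = 1/1.07·[0.9400·0.0000 + 0.0600·25.0000] = 1.4019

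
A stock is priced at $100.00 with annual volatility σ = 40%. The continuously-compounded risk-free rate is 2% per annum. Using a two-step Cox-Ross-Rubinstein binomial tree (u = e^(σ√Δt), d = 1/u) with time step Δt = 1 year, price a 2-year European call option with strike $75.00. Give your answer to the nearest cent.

CRR parameters: u = e^(σ√Δt) = e^(0.4·√1) = 1.4918, d = 1/u = 0.6703
Per-period rate: rΔt = 0.02·1 = 0.02, so R = e^0.02 = 1.0202
Risk-neutral probability p = (e^0.02 − 0.6703)/(1.4918 − 0.6703) = 0.3499/0.8215 = 0.4259
Terminal stock prices: S_uu = 222.6, S_ud = 100, S_dd = 44.93
Terminal payoffs (S − K): max(147.6, 0) = 147.6, max(25, 0) = 25, max(-30.07, 0) = 0
Node u (S = 149.2): V_u = e^(−0.02)·[0.4259·147.5541 + 0.5741·25.0000] = 75.6676
Node d (S = 67.03): V_d = e^(−0.02)·[0.4259·25.0000 + 0.5741·0.0000] = 10.4367
Node 0 (S = 100): V_0 = e^(−0.02)·[0.4259·75.6676 + 0.5741·10.4367] = 37.4620

$37.46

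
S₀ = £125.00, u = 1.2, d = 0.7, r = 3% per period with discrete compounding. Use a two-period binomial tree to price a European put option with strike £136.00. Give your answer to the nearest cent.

Risk-neutral probability p = (1 + 0.03 − 0.7)/(1.2 − 0.7) = 0.3300/0.5000 = 0.6600
Terminal stock prices: S_uu = 180, S_ud = 105, S_dd = 61.25
Terminal payoffs (K − S): max(-44, 0) = 0, max(31, 0) = 31, max(74.75, 0) = 74.75
Node u (S = 150): V_u = 1/1.03·[0.6600·0.0000 + 0.3400·31.0000] = 10.2330
Node d (S = 87.5): V_d = 1/1.03·[0.6600·31.0000 + 0.3400·74.7500] = 44.5388
Node 0 (S = 125): V_0 = 1/1.03·[0.6600·10.2330 + 0.3400·44.5388] = 21.2592

£21.26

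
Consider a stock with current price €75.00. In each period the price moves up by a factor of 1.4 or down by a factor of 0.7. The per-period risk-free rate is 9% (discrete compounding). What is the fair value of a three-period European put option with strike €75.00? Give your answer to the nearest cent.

Risk-neutral probability p = (1 + 0.09 − 0.7)/(1.4 − 0.7) = 0.3900/0.7000 = 0.5571
Terminal stock prices: S_uuu = 205.8, S_uud = 102.9, S_udd = 51.45, S_ddd = 25.72
Terminal payoffs (K − S): max(-130.8, 0) = 0, max(-27.9, 0) = 0, max(23.55, 0) = 23.55, max(49.28, 0) = 49.28
Node uu (S = 147): V_uu = 1/1.09·[0.5571·0.0000 + 0.4429·0.0000] = 0.0000
Node ud (S = 73.5): V_ud = 1/1.09·[0.5571·0.0000 + 0.4429·23.5500] = 9.5682
Node dd (S = 36.75): V_dd = 1/1.09·[0.5571·23.5500 + 0.4429·49.2750] = 32.0573
Node u (S = 105): V_u = 1/1.09·[0.5571·0.0000 + 0.4429·9.5682] = 3.8875
Node d (S = 52.5): V_d = 1/1.09·[0.5571·9.5682 + 0.4429·32.0573] = 17.9153
Node 0 (S = 75): V_0 = 1/1.09·[0.5571·3.8875 + 0.4429·17.9153] = 9.2658

€9.27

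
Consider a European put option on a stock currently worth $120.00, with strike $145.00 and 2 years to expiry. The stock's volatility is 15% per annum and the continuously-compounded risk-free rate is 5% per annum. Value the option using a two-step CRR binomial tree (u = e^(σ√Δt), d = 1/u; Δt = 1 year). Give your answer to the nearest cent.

$17.36

CRR parameters: u = e^(σ√Δt) = e^(0.15·√1) = 1.1618, d = 1/u = 0.8607
Per-period rate: rΔt = 0.05·1 = 0.05, so R = e^0.05 = 1.0513
Risk-neutral probability p = (e^0.05 − 0.8607)/(1.1618 − 0.8607) = 0.1906/0.3011 = 0.6328
Terminal stock prices: S_uu = 162, S_ud = 120, S_dd = 88.9
Terminal payoffs (K − S): max(-16.98, 0) = 0, max(25, 0) = 25, max(56.1, 0) = 56.1
Node u (S = 139.4): V_u = e^(−0.05)·[0.6328·0.0000 + 0.3672·25.0000] = 8.7315
Node d (S = 103.3): V_d = e^(−0.05)·[0.6328·25.0000 + 0.3672·56.1018] = 34.6433
Node 0 (S = 120): V_0 = e^(−0.05)·[0.6328·8.7315 + 0.3672·34.6433] = 17.3556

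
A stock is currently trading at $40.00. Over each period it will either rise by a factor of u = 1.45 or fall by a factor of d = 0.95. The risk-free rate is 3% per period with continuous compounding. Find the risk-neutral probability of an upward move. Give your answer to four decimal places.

Risk-neutral probability p = (e^0.03 − 0.95)/(1.45 − 0.95) = 0.0805/0.5000 = 0.1609

p = 0.1609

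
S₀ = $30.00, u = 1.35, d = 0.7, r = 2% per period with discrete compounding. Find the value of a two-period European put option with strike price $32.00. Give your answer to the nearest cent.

Risk-neutral probability p = (1 + 0.02 − 0.7)/(1.35 − 0.7) = 0.3200/0.6500 = 0.4923
Terminal stock prices: S_uu = 54.68, S_ud = 28.35, S_dd = 14.7
Terminal payoffs (K − S): max(-22.68, 0) = 0, max(3.65, 0) = 3.65, max(17.3, 0) = 17.3
Node u (S = 40.5): V_u = 1/1.02·[0.4923·0.0000 + 0.5077·3.6500] = 1.8167
Node d (S = 21): V_d = 1/1.02·[0.4923·3.6500 + 0.5077·17.3000] = 10.3725
Node 0 (S = 30): V_0 = 1/1.02·[0.4923·1.8167 + 0.5077·10.3725] = 6.0397

$6.04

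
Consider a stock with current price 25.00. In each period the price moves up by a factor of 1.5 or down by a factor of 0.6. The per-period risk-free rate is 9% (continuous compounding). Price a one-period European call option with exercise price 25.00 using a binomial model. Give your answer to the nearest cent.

Risk-neutral probability p = (e^0.09 − 0.6)/(1.5 − 0.6) = 0.4942/0.9000 = 0.5491
Terminal stock prices: S_u = 37.5, S_d = 15
Terminal payoffs (S − K): max(12.5, 0) = 12.5, max(-10, 0) = 0
Node 0 (S = 25): V_0 = e^(−0.09)·[0.5491·12.5000 + 0.4509·0.0000] = 6.2728

6.27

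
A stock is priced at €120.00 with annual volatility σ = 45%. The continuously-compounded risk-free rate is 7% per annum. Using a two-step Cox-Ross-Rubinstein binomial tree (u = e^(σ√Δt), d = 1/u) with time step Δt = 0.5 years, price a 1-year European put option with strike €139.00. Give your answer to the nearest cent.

€28.15

CRR parameters: u = e^(σ√Δt) = e^(0.45·√0.5) = 1.3746, d = 1/u = 0.7275
Per-period rate: rΔt = 0.07·0.5 = 0.035, so R = e^0.035 = 1.0356
Risk-neutral probability p = (e^0.035 − 0.7275)/(1.3746 − 0.7275) = 0.3082/0.6472 = 0.4762
Terminal stock prices: S_uu = 226.8, S_ud = 120, S_dd = 63.5
Terminal payoffs (K − S): max(-87.76, 0) = 0, max(19, 0) = 19, max(75.5, 0) = 75.5
Node u (S = 165): V_u = e^(−0.035)·[0.4762·0.0000 + 0.5238·19.0000] = 9.6108
Node d (S = 87.3): V_d = e^(−0.035)·[0.4762·19.0000 + 0.5238·75.4965] = 46.9241
Node 0 (S = 120): V_0 = e^(−0.035)·[0.4762·9.6108 + 0.5238·46.9241] = 28.1544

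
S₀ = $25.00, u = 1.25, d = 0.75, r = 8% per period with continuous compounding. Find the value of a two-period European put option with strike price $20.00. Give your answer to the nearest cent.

Risk-neutral probability p = (e^0.08 − 0.75)/(1.25 − 0.75) = 0.3333/0.5000 = 0.6666
Terminal stock prices: S_uu = 39.06, S_ud = 23.44, S_dd = 14.06
Terminal payoffs (K − S): max(-19.06, 0) = 0, max(-3.438, 0) = 0, max(5.938, 0) = 5.938
Node u (S = 31.25): V_u = e^(−0.08)·[0.6666·0.0000 + 0.3334·0.0000] = 0.0000
Node d (S = 18.75): V_d = e^(−0.08)·[0.6666·0.0000 + 0.3334·5.9375] = 1.8275
Node 0 (S = 25): V_0 = e^(−0.08)·[0.6666·0.0000 + 0.3334·1.8275] = 0.5625

$0.56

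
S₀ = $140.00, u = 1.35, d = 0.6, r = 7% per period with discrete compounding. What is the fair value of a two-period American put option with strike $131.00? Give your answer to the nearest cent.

$20.00

Risk-neutral probability p = (1 + 0.07 − 0.6)/(1.35 − 0.6) = 0.4700/0.7500 = 0.6267
Terminal stock prices: S_uu = 255.2, S_ud = 113.4, S_dd = 50.4
Terminal payoffs (K − S): max(-124.2, 0) = 0, max(17.6, 0) = 17.6, max(80.6, 0) = 80.6
Node u (S = 189): continuation = 1/1.07·[0.6267·0.0000 + 0.3733·17.6000] = 6.1408; exercise value = 0.0000 ≤ continuation, so V_u = 6.1408
Node d (S = 84): continuation = 1/1.07·[0.6267·17.6000 + 0.3733·80.6000] = 38.4299; exercise value = 47.0000 > continuation, so V_d = 47.0000 (exercise)
Node 0 (S = 140): continuation = 1/1.07·[0.6267·6.1408 + 0.3733·47.0000] = 19.9952; exercise value = 0.0000 ≤ continuation, so V_0 = 19.9952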